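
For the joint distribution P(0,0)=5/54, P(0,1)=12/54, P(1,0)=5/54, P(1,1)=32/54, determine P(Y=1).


P(Y=1) = P(0,1)+P(1,1) = 12/54 + 32/54 = 44/54 = 22/27

22/27


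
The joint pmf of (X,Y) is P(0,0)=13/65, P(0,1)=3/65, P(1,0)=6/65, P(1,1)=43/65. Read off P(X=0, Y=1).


Read from table: P(X=0, Y=1) = 3/65

3/65


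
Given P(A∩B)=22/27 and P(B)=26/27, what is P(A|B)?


P(A|B) = P(A∩B)/P(B) = (88/108)/(104/108) = 88/104 = 11/13

11/13


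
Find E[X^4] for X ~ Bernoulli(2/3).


For Bernoulli: X in {0,1}
E[X^4] = 0^4*(1-2/3) + 1^4*2/3 = 2/3

2/3


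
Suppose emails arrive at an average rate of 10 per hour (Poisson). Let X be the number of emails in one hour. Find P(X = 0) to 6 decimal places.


P(X=0) = e^(-10) * 10^0 / 0!
≈ 0.00004539992976 * 1 / 1
≈ 0.000045

0.000045


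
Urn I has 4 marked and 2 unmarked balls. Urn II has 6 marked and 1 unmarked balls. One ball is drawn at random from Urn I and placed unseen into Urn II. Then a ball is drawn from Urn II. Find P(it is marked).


P(transfer marked) = 4/6 = 2/3; P(transfer unmarked) = 1/3
If marked transferred: Urn II has 7 marked of 8, so P(marked|marked moved) = 7/8
If unmarked transferred: Urn II has 6 marked of 8, so P(marked|unmarked moved) = 3/4
By total probability: P(marked) = 2/3*7/8 + 1/3*3/4 = 5/6

5/6


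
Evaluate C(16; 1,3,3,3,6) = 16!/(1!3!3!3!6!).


16! = 20922789888000
Denominator: 1!=1 * 3!=6 * 3!=6 * 3!=6 * 6!=720
Coefficient = 20922789888000 / 155520 = 134534400

134534400


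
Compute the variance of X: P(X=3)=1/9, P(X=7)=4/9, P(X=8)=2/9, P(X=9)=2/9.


E[X] = 65/9, E[X^2] = 55
Var(X) = E[X^2] - (E[X])^2 = 55 - (65/9)^2 = 230/81

230/81


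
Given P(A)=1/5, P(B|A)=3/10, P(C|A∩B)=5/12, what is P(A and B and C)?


P(A∩B∩C) = P(A) * P(B|A) * P(C|A∩B)
= 1/5 * 3/10 * 5/12
= 3/50 * 5/12 = 1/40

1/40


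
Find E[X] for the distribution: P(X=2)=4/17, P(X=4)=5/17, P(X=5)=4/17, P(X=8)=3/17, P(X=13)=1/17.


E[X] = sum(x * P(x))
= 2*4/17 + 4*5/17 + 5*4/17 + 8*3/17 + 13*1/17
= 5

5


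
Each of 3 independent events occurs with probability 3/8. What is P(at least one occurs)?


P(at least one) = 1 - P(none)
P(none) = (1 - 3/8)^3 = (5/8)^3 = 125/512
P(at least one) = 1 - 125/512 = 387/512

387/512


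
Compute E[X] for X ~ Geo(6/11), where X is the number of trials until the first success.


For geometric (trials until first success), E[X] = 1/p = 1/(6/11) = 11/6

11/6


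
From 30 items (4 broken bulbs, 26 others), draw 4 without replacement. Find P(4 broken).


P(X=4) = C(4,4)*C(26,0) / C(30,4)
= 1*1 / 27405
= 1/27405

1/27405


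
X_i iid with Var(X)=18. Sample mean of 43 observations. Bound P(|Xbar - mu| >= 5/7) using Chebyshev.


Var(Xbar) = Var(X)/n = 18/43
Chebyshev: P(|Xbar-mu| >= 5/7) <= Var(Xbar)/(5/7)^2 = (18/43)/(25/49) = 882/1075

882/1075


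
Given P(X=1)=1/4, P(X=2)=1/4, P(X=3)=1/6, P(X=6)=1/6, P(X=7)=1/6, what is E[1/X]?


E[1/X] = sum(g(x)*P(x))
= 1*1/4 + 1/2*1/4 + 1/3*1/6 + 1/6*1/6 + 1/7*1/6
= 27/56

27/56


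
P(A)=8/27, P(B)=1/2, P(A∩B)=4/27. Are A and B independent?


P(A)*P(B) = 8/27*1/2 = 4/27
P(A∩B) = 4/27, which equals P(A)P(B), so independent

Yes, A and B are independent


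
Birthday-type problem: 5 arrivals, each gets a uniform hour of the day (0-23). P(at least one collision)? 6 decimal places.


P(all different) = prod((24-i)/24 for i=0..4) = 0.640553
P(at least one match) = 1 - 0.640553 = 0.359447

0.359447


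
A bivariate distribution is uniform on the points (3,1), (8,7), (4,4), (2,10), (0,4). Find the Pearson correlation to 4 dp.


Cov(X,Y) = 1.3200, Var(X) = 7.0400, Var(Y) = 9.3600
rho = Cov/(sqrt(VarX)*sqrt(VarY)) = 0.1626

0.1626


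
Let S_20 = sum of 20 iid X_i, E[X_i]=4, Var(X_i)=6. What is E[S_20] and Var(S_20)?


E[S_n] = n*mu = 20*4 = 80
Var(S_n) = n*sigma^2 = 20*6 = 120

E[S_20]=80, Var(S_20)=120


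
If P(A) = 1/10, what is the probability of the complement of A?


P(A') = 1 - P(A) = 1 - 1/10 = 9/10

9/10


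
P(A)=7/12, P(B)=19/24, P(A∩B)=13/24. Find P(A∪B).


P(A∪B) = P(A) + P(B) - P(A∩B)
= 7/12 + 19/24 - 13/24 = 5/6

5/6


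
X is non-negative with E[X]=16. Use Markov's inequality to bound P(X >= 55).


Markov: P(X >= a) <= E[X]/a
P(X >= 55) <= 16/55

16/55


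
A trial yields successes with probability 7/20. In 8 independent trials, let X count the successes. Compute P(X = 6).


P(X=6) = C(8,6) * p^6 * (1-p)^2
= 28 * 117649/64000000 * 169/400
= 139178767/6400000000

139178767/6400000000


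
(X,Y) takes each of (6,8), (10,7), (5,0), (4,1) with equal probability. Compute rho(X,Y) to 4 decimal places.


Cov(X,Y) = 5.5000, Var(X) = 5.1875, Var(Y) = 12.5000
rho = Cov/(sqrt(VarX)*sqrt(VarY)) = 0.6830

0.6830


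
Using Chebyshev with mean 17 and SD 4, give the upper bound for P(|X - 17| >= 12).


k = 12/4 = 3
Chebyshev: P(|X-mu| >= k*sigma) <= 1/k^2 = 1/3^2 = 1/9

1/9


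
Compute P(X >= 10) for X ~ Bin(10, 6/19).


P(X>=10) = P(X=10)
= 60466176/6131066257801
= 60466176/6131066257801

60466176/6131066257801


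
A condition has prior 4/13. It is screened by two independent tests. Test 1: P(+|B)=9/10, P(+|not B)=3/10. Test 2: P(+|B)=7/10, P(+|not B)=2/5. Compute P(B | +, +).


After test 1: P(+) = 9/10*4/13 + 3/10*9/13 = 63/130
P(B|+) = (18/65)/(63/130) = 4/7
After test 2 (use post1 as new prior): P(+) = 7/10*4/7 + 2/5*3/7 = 4/7
P(B|+,+) = (2/5)/(4/7) = 7/10

7/10


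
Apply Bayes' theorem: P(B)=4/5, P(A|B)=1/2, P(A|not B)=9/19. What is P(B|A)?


P(A) = P(A|B)P(B) + P(A|B')P(B') = 1/2*4/5 + 9/19*1/5 = 47/95
P(B|A) = P(A|B)P(B)/P(A) = (2/5)/(47/95) = 38/47

38/47


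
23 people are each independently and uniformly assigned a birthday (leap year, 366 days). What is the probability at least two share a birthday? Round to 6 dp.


P(all different) = prod((366-i)/366 for i=0..22) = 0.493677
P(at least one match) = 1 - 0.493677 = 0.506323

0.506323


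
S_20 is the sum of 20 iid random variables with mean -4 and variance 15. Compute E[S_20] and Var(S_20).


E[S_n] = n*mu = 20*-4 = -80
Var(S_n) = n*sigma^2 = 20*15 = 300

E[S_20]=-80, Var(S_20)=300


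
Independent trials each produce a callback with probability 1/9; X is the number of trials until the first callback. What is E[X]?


For geometric (trials until first success), E[X] = 1/p = 1/(1/9) = 9

9


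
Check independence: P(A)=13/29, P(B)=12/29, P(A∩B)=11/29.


P(A)*P(B) = 13/29*12/29 = 156/841
P(A∩B) = 11/29 != 156/841, so not independent

No, A and B are not independent


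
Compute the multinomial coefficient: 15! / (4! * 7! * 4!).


15! = 1307674368000
Denominator: 4!=24 * 7!=5040 * 4!=24
Coefficient = 1307674368000 / 2903040 = 450450

450450


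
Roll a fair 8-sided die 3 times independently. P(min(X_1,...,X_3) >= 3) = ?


P(min >= 3) = P(all X_i >= 3) = (P(X_1 >= 3))^3
= (6/8)^3 = (3/4)^3 = 27/64

27/64


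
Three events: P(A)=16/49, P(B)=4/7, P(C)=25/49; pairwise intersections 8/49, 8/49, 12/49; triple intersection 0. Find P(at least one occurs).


P(A∪B∪C) = P(A)+P(B)+P(C) - P(AB)-P(AC)-P(BC) + P(ABC)
= 16/49+4/7+25/49 - 8/49-8/49-12/49 + 0
= 41/49

41/49


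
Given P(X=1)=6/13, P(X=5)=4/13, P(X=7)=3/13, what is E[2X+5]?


E[2X+5] = sum(g(x)*P(x))
= 7*6/13 + 15*4/13 + 19*3/13
= 159/13

159/13


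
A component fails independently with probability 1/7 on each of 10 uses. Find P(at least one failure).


P(at least one) = 1 - P(none)
P(none) = (1 - 1/7)^10 = (6/7)^10 = 60466176/282475249
P(at least one) = 1 - 60466176/282475249 = 222009073/282475249

222009073/282475249


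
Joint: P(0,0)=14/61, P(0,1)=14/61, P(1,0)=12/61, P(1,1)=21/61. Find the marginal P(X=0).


P(X=0) = P(0,0)+P(0,1) = 14/61 + 14/61 = 28/61

28/61


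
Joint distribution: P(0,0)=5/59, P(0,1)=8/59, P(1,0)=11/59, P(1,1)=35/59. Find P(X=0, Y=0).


Read from table: P(X=0, Y=0) = 5/59

5/59


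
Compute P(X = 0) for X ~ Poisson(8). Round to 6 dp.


P(X=0) = e^(-8) * 8^0 / 0!
≈ 0.0003354626279 * 1 / 1
≈ 0.000335

0.000335


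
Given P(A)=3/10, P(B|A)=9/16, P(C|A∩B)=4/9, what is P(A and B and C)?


P(A∩B∩C) = P(A) * P(B|A) * P(C|A∩B)
= 3/10 * 9/16 * 4/9
= 27/160 * 4/9 = 3/40

3/40


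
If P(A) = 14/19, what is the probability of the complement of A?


P(A') = 1 - P(A) = 1 - 14/19 = 5/19

5/19


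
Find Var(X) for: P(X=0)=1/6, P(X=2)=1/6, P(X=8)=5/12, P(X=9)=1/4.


E[X] = 71/12, E[X^2] = 571/12
Var(X) = E[X^2] - (E[X])^2 = 571/12 - (71/12)^2 = 1811/144

1811/144


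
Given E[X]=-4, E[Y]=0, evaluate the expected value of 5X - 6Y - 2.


E[5X - 6Y - 2] = 5*E[X] - 6*E[Y] - 2
= (5)*(-4) + (-6)*(0) + (-2)
= -20 + 0 - 2 = -22

-22


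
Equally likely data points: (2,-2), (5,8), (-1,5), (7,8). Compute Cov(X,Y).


E[X]=13/4, E[Y]=19/4, E[XY]=87/4
Cov(X,Y) = E[XY] - E[X]E[Y] = 87/4 - 13/4*19/4 = 101/16

101/16


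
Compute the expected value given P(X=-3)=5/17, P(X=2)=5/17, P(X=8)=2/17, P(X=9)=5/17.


E[X] = sum(x * P(x))
= -3*5/17 + 2*5/17 + 8*2/17 + 9*5/17
= 56/17

56/17


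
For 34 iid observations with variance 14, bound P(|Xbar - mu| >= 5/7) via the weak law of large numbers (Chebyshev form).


Var(Xbar) = Var(X)/n = 14/34
Chebyshev: P(|Xbar-mu| >= 5/7) <= Var(Xbar)/(5/7)^2 = (7/17)/(25/49) = 343/425

343/425


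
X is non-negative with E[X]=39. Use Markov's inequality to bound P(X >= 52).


Markov: P(X >= a) <= E[X]/a
P(X >= 52) <= 39/52 = 3/4

3/4


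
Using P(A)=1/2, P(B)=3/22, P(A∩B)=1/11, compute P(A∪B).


P(A∪B) = P(A) + P(B) - P(A∩B)
= 1/2 + 3/22 - 1/11 = 6/11

6/11


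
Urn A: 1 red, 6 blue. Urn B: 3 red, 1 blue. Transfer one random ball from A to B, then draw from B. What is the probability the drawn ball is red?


P(transfer red) = 1/7; P(transfer blue) = 6/7
If red transferred: Urn II has 4 red of 5, so P(red|red moved) = 4/5
If blue transferred: Urn II has 3 red of 5, so P(red|blue moved) = 3/5
By total probability: P(red) = 1/7*4/5 + 6/7*3/5 = 22/35

22/35


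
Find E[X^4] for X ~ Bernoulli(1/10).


For Bernoulli: X in {0,1}
E[X^4] = 0^4*(1-1/10) + 1^4*1/10 = 1/10

1/10


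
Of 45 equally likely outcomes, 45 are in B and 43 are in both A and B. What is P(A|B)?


P(A|B) = P(A∩B)/P(B) = (43/45)/(45/45) = 43/45

43/45


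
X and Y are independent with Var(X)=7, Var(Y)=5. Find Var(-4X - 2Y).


Independence => Cov(X,Y)=0
Var(-4X - 2Y) = (-4)^2*Var(X) + (-2)^2*Var(Y)
= 16*7 + 4*5 = 132

132


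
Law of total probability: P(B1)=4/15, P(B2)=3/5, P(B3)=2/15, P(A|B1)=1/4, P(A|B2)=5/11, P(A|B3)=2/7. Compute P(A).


P(A) = P(A|B1)P(B1) + P(A|B2)P(B2) + P(A|B3)P(B3)
= 1/4*4/15 + 5/11*3/5 + 2/7*2/15
= 1/15 + 3/11 + 4/105 = 436/1155

436/1155


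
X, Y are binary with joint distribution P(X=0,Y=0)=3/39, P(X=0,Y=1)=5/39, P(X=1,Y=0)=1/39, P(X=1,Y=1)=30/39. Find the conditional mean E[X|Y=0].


P(Y=0) = 4/39
E[X|Y=0] = (0*3 + 1*1)/4 = 1/4

1/4


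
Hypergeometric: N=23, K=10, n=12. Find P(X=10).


P(X=10) = C(10,10)*C(13,2) / C(23,12)
= 1*78 / 1352078
= 78/1352078 = 3/52003

3/52003


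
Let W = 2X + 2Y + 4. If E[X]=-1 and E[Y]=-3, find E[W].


E[2X + 2Y + 4] = 2*E[X] + 2*E[Y] + 4
= (2)*(-1) + (2)*(-3) + (4)
= -2 - 6 + 4 = -4

-4


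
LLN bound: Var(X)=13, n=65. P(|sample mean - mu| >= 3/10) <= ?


Var(Xbar) = Var(X)/n = 13/65
Chebyshev: P(|Xbar-mu| >= 3/10) <= Var(Xbar)/(3/10)^2 = (1/5)/(9/100) = 20/9
Bound exceeds 1, so trivial bound: 1

1


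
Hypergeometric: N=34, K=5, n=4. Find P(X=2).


P(X=2) = C(5,2)*C(29,2) / C(34,4)
= 10*406 / 46376
= 4060/46376 = 1015/11594

1015/11594


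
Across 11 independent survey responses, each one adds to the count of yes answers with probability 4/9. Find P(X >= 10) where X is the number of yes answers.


P(X>=10) = P(X=10) + P(X=11)
= 57671680/31381059609 + 4194304/31381059609
= 61865984/31381059609

61865984/31381059609


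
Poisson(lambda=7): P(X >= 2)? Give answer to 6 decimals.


P(X>=2) = 1 - P(X<=1) = 1 - (e^(-7)*7^0/0! + e^(-7)*7^1/1!)
≈ 1 - (0.0009118820 + 0.0063831738)
= 1 - 0.0072950558 = 0.9927049442
≈ 0.992705

0.992705


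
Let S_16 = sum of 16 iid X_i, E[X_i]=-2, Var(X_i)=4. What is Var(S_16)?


By independence, Var(S_n) = n*Var(X_1) = 16*4 = 64

64


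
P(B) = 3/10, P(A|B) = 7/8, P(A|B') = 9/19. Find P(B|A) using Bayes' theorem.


P(A) = P(A|B)P(B) + P(A|B')P(B') = 7/8*3/10 + 9/19*7/10 = 903/1520
P(B|A) = P(A|B)P(B)/P(A) = (21/80)/(903/1520) = 19/43

19/43


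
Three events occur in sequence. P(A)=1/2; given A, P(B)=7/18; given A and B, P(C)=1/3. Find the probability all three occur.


P(A∩B∩C) = P(A) * P(B|A) * P(C|A∩B)
= 1/2 * 7/18 * 1/3
= 7/36 * 1/3 = 7/108

7/108


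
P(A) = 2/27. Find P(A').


P(A') = 1 - P(A) = 1 - 2/27 = 25/27

25/27


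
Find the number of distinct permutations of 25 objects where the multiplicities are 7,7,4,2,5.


25! = 15511210043330985984000000
Denominator: 7!=5040 * 7!=5040 * 4!=24 * 2!=2 * 5!=120
Coefficient = 15511210043330985984000000 / 146313216000 = 106013731824000

106013731824000


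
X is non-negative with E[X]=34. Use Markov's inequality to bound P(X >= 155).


Markov: P(X >= a) <= E[X]/a
P(X >= 155) <= 34/155

34/155


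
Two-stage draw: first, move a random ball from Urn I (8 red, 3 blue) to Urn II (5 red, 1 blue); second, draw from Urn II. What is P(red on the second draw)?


P(transfer red) = 8/11; P(transfer blue) = 3/11
If red transferred: Urn II has 6 red of 7, so P(red|red moved) = 6/7
If blue transferred: Urn II has 5 red of 7, so P(red|blue moved) = 5/7
By total probability: P(red) = 8/11*6/7 + 3/11*5/7 = 9/11

9/11


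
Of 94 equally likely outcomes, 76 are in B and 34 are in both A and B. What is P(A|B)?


P(A|B) = P(A∩B)/P(B) = (34/94)/(76/94) = 34/76 = 17/38

17/38


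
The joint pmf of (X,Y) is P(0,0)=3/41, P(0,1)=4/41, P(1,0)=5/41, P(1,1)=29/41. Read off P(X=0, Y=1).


Read from table: P(X=0, Y=1) = 4/41

4/41


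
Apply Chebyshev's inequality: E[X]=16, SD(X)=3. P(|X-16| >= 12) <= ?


k = 12/3 = 4
Chebyshev: P(|X-mu| >= k*sigma) <= 1/k^2 = 1/4^2 = 1/16

1/16


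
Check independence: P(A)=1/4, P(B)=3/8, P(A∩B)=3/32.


P(A)*P(B) = 1/4*3/8 = 3/32
P(A∩B) = 3/32, which equals P(A)P(B), so independent

Yes, A and B are independent


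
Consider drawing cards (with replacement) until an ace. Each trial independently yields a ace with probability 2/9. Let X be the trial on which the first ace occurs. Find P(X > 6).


P(X > 6) = P(first 6 trials all fail) = (1-p)^6 = (7/9)^6 = 117649/531441

117649/531441


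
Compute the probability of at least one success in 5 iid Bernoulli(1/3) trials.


P(at least one) = 1 - P(none)
P(none) = (1 - 1/3)^5 = (2/3)^5 = 32/243
P(at least one) = 1 - 32/243 = 211/243

211/243


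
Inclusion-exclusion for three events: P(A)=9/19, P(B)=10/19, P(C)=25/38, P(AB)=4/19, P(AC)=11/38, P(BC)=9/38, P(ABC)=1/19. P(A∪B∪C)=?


P(A∪B∪C) = P(A)+P(B)+P(C) - P(AB)-P(AC)-P(BC) + P(ABC)
= 9/19+10/19+25/38 - 4/19-11/38-9/38 + 1/19
= 37/38

37/38


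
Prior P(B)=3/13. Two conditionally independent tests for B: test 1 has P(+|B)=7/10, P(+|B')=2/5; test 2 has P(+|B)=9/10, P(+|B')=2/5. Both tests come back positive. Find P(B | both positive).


After test 1: P(+) = 7/10*3/13 + 2/5*10/13 = 61/130
P(B|+) = (21/130)/(61/130) = 21/61
After test 2 (use post1 as new prior): P(+) = 9/10*21/61 + 2/5*40/61 = 349/610
P(B|+,+) = (189/610)/(349/610) = 189/349

189/349


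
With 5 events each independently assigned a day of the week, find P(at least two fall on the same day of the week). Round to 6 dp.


P(all different) = prod((7-i)/7 for i=0..4) = 0.149938
P(at least one match) = 1 - 0.149938 = 0.850062

0.850062


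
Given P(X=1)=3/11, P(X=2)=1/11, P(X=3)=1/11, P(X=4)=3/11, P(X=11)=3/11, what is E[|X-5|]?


E[|X-5|] = sum(g(x)*P(x))
= 4*3/11 + 3*1/11 + 2*1/11 + 1*3/11 + 6*3/11
= 38/11

38/11


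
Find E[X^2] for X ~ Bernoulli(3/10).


For Bernoulli: X in {0,1}
E[X^2] = 0^2*(1-3/10) + 1^2*3/10 = 3/10

3/10


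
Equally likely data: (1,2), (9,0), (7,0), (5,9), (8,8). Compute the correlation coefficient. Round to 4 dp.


Cov(X,Y) = -0.6000, Var(X) = 8.0000, Var(Y) = 15.3600
rho = Cov/(sqrt(VarX)*sqrt(VarY)) = -0.0541

-0.0541


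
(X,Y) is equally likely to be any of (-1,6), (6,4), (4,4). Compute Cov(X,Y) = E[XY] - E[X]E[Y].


E[X]=3, E[Y]=14/3, E[XY]=34/3
Cov(X,Y) = E[XY] - E[X]E[Y] = 34/3 - 3*14/3 = -8/3

-8/3


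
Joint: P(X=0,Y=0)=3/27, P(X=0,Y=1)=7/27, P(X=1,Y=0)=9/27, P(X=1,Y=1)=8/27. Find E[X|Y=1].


P(Y=1) = 15/27
E[X|Y=1] = (0*7 + 1*8)/15 = 8/15

8/15


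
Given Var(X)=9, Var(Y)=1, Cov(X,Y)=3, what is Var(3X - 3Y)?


Var(3X - 3Y) = 3^2*Var(X) + (-3)^2*Var(Y) + 2*3*(-3)*Cov(X,Y)
= 9*9 + 9*1 - 18*3
= 81 + 9 - 54 = 36

36


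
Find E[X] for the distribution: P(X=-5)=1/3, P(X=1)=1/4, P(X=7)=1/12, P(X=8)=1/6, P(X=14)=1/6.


E[X] = sum(x * P(x))
= -5*1/3 + 1*1/4 + 7*1/12 + 8*1/6 + 14*1/6
= 17/6

17/6


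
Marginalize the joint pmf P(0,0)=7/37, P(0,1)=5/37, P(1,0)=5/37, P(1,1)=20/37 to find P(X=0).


P(X=0) = P(0,0)+P(0,1) = 7/37 + 5/37 = 12/37

12/37


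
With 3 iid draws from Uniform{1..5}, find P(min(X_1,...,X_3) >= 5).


P(min >= 5) = P(all X_i >= 5) = (P(X_1 >= 5))^3
= (1/5)^3 = 1/125

1/125


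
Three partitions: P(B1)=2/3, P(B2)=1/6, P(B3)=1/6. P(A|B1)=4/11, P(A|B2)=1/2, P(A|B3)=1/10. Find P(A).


P(A) = P(A|B1)P(B1) + P(A|B2)P(B2) + P(A|B3)P(B3)
= 4/11*2/3 + 1/2*1/6 + 1/10*1/6
= 8/33 + 1/12 + 1/60 = 113/330

113/330


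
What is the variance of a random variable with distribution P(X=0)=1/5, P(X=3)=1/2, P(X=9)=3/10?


E[X] = 21/5, E[X^2] = 144/5
Var(X) = E[X^2] - (E[X])^2 = 144/5 - (21/5)^2 = 279/25

279/25


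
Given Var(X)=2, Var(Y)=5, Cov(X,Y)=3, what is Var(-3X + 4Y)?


Var(-3X + 4Y) = (-3)^2*Var(X) + 4^2*Var(Y) + 2*(-3)*4*Cov(X,Y)
= 9*2 + 16*5 - 24*3
= 18 + 80 - 72 = 26

26


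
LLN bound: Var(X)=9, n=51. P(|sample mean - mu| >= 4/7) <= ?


Var(Xbar) = Var(X)/n = 9/51
Chebyshev: P(|Xbar-mu| >= 4/7) <= Var(Xbar)/(4/7)^2 = (3/17)/(16/49) = 147/272

147/272


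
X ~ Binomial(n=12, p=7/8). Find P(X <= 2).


P(X<=2) = P(X=0) + P(X=1) + P(X=2)
= 1/68719476736 + 21/17179869184 + 1617/34359738368
= 3319/68719476736

3319/68719476736


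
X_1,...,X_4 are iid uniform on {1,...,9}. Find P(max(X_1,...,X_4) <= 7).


P(max <= 7) = P(all X_i <= 7) = (P(X_1 <= 7))^4
= (7/9)^4 = 2401/6561

2401/6561


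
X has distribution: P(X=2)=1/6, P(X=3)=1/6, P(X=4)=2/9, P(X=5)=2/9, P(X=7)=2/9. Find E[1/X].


E[1/X] = sum(g(x)*P(x))
= 1/2*1/6 + 1/3*1/6 + 1/4*2/9 + 1/5*2/9 + 1/7*2/9
= 341/1260

341/1260


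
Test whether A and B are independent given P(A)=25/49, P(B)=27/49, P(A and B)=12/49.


P(A)*P(B) = 25/49*27/49 = 675/2401
P(A∩B) = 12/49 != 675/2401, so not independent

No, A and B are not independent


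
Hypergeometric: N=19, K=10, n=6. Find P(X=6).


P(X=6) = C(10,6)*C(9,0) / C(19,6)
= 210*1 / 27132
= 210/27132 = 5/646

5/646


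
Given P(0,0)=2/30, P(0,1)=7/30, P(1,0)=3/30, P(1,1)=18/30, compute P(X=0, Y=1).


Read from table: P(X=0, Y=1) = 7/30

7/30


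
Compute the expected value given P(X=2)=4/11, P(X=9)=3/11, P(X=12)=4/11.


E[X] = sum(x * P(x))
= 2*4/11 + 9*3/11 + 12*4/11
= 83/11

83/11


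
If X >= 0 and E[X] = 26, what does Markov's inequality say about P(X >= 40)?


Markov: P(X >= a) <= E[X]/a
P(X >= 40) <= 26/40 = 13/20

13/20


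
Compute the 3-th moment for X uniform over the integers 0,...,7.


E[X^3] = (1/8) * sum(x^3 for x=0..7)
= 784/8 = 98

98


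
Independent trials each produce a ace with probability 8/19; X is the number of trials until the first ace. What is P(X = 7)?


P(X=7) = (1-p)^6 * p = (11/19)^6 * 8/19
= 1771561/47045881 * 8/19 = 14172488/893871739

14172488/893871739


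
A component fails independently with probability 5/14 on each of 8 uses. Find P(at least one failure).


P(at least one) = 1 - P(none)
P(none) = (1 - 5/14)^8 = (9/14)^8 = 43046721/1475789056
P(at least one) = 1 - 43046721/1475789056 = 1432742335/1475789056

1432742335/1475789056


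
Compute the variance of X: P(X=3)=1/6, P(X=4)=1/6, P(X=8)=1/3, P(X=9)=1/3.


E[X] = 41/6, E[X^2] = 105/2
Var(X) = E[X^2] - (E[X])^2 = 105/2 - (41/6)^2 = 209/36

209/36


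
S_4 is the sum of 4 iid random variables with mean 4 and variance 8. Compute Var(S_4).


By independence, Var(S_n) = n*Var(X_1) = 4*8 = 32

32


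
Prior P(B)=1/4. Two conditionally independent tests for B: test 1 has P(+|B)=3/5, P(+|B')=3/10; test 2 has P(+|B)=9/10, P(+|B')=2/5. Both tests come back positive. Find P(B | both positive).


After test 1: P(+) = 3/5*1/4 + 3/10*3/4 = 3/8
P(B|+) = (3/20)/(3/8) = 2/5
After test 2 (use post1 as new prior): P(+) = 9/10*2/5 + 2/5*3/5 = 3/5
P(B|+,+) = (9/25)/(3/5) = 3/5

3/5


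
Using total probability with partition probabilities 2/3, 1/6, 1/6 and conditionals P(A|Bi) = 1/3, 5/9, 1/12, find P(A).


P(A) = P(A|B1)P(B1) + P(A|B2)P(B2) + P(A|B3)P(B3)
= 1/3*2/3 + 5/9*1/6 + 1/12*1/6
= 2/9 + 5/54 + 1/72 = 71/216

71/216


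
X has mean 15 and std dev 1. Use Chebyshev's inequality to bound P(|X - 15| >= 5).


k = 5/1 = 5
Chebyshev: P(|X-mu| >= k*sigma) <= 1/k^2 = 1/5^2 = 1/25

1/25


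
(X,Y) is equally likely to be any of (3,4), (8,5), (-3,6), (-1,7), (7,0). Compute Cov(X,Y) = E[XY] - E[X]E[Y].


E[X]=14/5, E[Y]=22/5, E[XY]=27/5
Cov(X,Y) = E[XY] - E[X]E[Y] = 27/5 - 14/5*22/5 = -173/25

-173/25


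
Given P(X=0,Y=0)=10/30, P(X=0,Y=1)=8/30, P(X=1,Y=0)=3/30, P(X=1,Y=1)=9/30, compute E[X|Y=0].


P(Y=0) = 13/30
E[X|Y=0] = (0*10 + 1*3)/13 = 3/13

3/13


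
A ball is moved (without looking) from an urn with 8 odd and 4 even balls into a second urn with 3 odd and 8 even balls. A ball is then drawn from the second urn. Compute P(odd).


P(transfer odd) = 8/12 = 2/3; P(transfer even) = 1/3
If odd transferred: Urn II has 4 odd of 12, so P(odd|odd moved) = 1/3
If even transferred: Urn II has 3 odd of 12, so P(odd|even moved) = 1/4
By total probability: P(odd) = 2/3*1/3 + 1/3*1/4 = 11/36

11/36


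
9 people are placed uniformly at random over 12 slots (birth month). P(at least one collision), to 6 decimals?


P(all different) = prod((12-i)/12 for i=0..8) = 0.015472
P(at least one match) = 1 - 0.015472 = 0.984528

0.984528


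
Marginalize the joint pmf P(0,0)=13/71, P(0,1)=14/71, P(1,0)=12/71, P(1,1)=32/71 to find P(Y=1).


P(Y=1) = P(0,1)+P(1,1) = 14/71 + 32/71 = 46/71

46/71


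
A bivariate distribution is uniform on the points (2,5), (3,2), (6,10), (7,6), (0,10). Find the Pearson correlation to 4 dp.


Cov(X,Y) = -0.1600, Var(X) = 6.6400, Var(Y) = 9.4400
rho = Cov/(sqrt(VarX)*sqrt(VarY)) = -0.0202

-0.0202


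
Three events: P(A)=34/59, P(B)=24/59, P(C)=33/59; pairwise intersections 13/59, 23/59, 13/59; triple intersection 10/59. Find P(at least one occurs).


P(A∪B∪C) = P(A)+P(B)+P(C) - P(AB)-P(AC)-P(BC) + P(ABC)
= 34/59+24/59+33/59 - 13/59-23/59-13/59 + 10/59
= 52/59

52/59


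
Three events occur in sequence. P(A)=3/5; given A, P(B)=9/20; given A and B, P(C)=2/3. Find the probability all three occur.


P(A∩B∩C) = P(A) * P(B|A) * P(C|A∩B)
= 3/5 * 9/20 * 2/3
= 27/100 * 2/3 = 9/50

9/50


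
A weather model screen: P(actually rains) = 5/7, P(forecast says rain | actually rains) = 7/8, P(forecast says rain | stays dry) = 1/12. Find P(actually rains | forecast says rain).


P(A) = P(A|B)P(B) + P(A|B')P(B') = 7/8*5/7 + 1/12*2/7 = 109/168
P(B|A) = P(A|B)P(B)/P(A) = (5/8)/(109/168) = 105/109

105/109


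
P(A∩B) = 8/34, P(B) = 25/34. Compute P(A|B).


P(A|B) = P(A∩B)/P(B) = (8/34)/(25/34) = 8/25

8/25


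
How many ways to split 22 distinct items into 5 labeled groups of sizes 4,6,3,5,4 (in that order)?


22! = 1124000727777607680000
Denominator: 4!=24 * 6!=720 * 3!=6 * 5!=120 * 4!=24
Coefficient = 1124000727777607680000 / 298598400 = 3764255695200

3764255695200


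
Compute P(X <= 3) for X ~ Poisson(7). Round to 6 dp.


P(X<=3) = e^(-7)*7^0/0! + e^(-7)*7^1/1! + e^(-7)*7^2/2! + e^(-7)*7^3/3!
≈ 0.0009118820 + 0.0063831738 + 0.0223411082 + 0.0521292524
= 0.0817654164
≈ 0.081765

0.081765


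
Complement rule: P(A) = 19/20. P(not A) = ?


P(A') = 1 - P(A) = 1 - 19/20 = 1/20

1/20


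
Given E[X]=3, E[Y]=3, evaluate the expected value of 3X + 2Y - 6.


E[3X + 2Y - 6] = 3*E[X] + 2*E[Y] - 6
= (3)*(3) + (2)*(3) + (-6)
= 9 + 6 - 6 = 9

9


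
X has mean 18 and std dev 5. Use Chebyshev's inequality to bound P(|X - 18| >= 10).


k = 10/5 = 2
Chebyshev: P(|X-mu| >= k*sigma) <= 1/k^2 = 1/2^2 = 1/4

1/4


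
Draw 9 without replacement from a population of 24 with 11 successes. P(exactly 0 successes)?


P(X=0) = C(11,0)*C(13,9) / C(24,9)
= 1*715 / 1307504
= 715/1307504 = 65/118864

65/118864


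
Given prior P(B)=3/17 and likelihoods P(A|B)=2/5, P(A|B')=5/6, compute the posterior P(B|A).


P(A) = P(A|B)P(B) + P(A|B')P(B') = 2/5*3/17 + 5/6*14/17 = 193/255
P(B|A) = P(A|B)P(B)/P(A) = (6/85)/(193/255) = 18/193

18/193


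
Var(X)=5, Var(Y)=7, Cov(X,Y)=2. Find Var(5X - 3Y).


Var(5X - 3Y) = 5^2*Var(X) + (-3)^2*Var(Y) + 2*5*(-3)*Cov(X,Y)
= 25*5 + 9*7 - 30*2
= 125 + 63 - 60 = 128

128


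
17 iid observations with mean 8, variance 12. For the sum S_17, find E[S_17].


E[S_n] = n*E[X_1] = 17*8 = 136

136


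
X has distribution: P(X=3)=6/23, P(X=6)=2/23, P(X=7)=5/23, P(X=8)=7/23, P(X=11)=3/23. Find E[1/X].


E[1/X] = sum(g(x)*P(x))
= 1/3*6/23 + 1/6*2/23 + 1/7*5/23 + 1/8*7/23 + 1/11*3/23
= 7753/42504

7753/42504


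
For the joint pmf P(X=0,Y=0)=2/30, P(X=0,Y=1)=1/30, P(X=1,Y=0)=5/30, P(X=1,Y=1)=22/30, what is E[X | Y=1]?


P(Y=1) = 23/30
E[X|Y=1] = (0*1 + 1*22)/23 = 22/23

22/23


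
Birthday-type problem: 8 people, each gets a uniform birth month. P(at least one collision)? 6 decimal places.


P(all different) = prod((12-i)/12 for i=0..7) = 0.046417
P(at least one match) = 1 - 0.046417 = 0.953583

0.953583


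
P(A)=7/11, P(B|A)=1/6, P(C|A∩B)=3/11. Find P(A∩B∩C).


P(A∩B∩C) = P(A) * P(B|A) * P(C|A∩B)
= 7/11 * 1/6 * 3/11
= 7/66 * 3/11 = 7/242

7/242


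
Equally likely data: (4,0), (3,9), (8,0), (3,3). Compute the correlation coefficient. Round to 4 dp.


Cov(X,Y) = -4.5000, Var(X) = 4.2500, Var(Y) = 13.5000
rho = Cov/(sqrt(VarX)*sqrt(VarY)) = -0.5941

-0.5941


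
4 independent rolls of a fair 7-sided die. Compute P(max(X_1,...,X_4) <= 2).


P(max <= 2) = P(all X_i <= 2) = (P(X_1 <= 2))^4
= (2/7)^4 = 16/2401

16/2401


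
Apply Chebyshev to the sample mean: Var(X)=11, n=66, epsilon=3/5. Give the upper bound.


Var(Xbar) = Var(X)/n = 11/66
Chebyshev: P(|Xbar-mu| >= 3/5) <= Var(Xbar)/(3/5)^2 = (1/6)/(9/25) = 25/54

25/54


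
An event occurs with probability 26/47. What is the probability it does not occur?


P(A') = 1 - P(A) = 1 - 26/47 = 21/47

21/47


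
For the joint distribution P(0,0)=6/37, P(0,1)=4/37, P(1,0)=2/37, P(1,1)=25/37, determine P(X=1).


P(X=1) = P(1,0)+P(1,1) = 2/37 + 25/37 = 27/37

27/37


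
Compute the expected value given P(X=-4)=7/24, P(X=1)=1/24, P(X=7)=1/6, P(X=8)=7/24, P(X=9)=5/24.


E[X] = sum(x * P(x))
= -4*7/24 + 1*1/24 + 7*1/6 + 8*7/24 + 9*5/24
= 17/4

17/4


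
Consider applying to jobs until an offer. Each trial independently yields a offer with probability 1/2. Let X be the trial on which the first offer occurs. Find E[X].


For geometric (trials until first success), E[X] = 1/p = 1/(1/2) = 2

2


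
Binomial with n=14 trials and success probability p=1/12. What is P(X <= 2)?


P(X<=2) = P(X=0) + P(X=1) + P(X=2)
= 379749833583241/1283918464548864 + 241658985007517/641959232274432 + 285596982281611/1283918464548864
= 191444130979981/213986410758144

191444130979981/213986410758144


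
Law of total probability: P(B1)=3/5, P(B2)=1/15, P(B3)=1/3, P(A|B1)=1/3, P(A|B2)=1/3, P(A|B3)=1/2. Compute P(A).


P(A) = P(A|B1)P(B1) + P(A|B2)P(B2) + P(A|B3)P(B3)
= 1/3*3/5 + 1/3*1/15 + 1/2*1/3
= 1/5 + 1/45 + 1/6 = 7/18

7/18


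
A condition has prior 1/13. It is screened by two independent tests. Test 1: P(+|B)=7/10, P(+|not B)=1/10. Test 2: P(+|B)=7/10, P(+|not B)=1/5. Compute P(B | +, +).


After test 1: P(+) = 7/10*1/13 + 1/10*12/13 = 19/130
P(B|+) = (7/130)/(19/130) = 7/19
After test 2 (use post1 as new prior): P(+) = 7/10*7/19 + 1/5*12/19 = 73/190
P(B|+,+) = (49/190)/(73/190) = 49/73

49/73


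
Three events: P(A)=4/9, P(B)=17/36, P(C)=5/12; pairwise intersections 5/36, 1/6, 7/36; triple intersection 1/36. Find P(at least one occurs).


P(A∪B∪C) = P(A)+P(B)+P(C) - P(AB)-P(AC)-P(BC) + P(ABC)
= 4/9+17/36+5/12 - 5/36-1/6-7/36 + 1/36
= 31/36

31/36


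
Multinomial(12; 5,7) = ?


12! = 479001600
Denominator: 5!=120 * 7!=5040
Coefficient = 479001600 / 604800 = 792

792


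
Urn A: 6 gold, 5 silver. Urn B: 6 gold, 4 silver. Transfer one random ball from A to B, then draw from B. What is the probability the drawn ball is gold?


P(transfer gold) = 6/11; P(transfer silver) = 5/11
If gold transferred: Urn II has 7 gold of 11, so P(gold|gold moved) = 7/11
If silver transferred: Urn II has 6 gold of 11, so P(gold|silver moved) = 6/11
By total probability: P(gold) = 6/11*7/11 + 5/11*6/11 = 72/121

72/121


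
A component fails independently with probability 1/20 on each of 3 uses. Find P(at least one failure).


P(at least one) = 1 - P(none)
P(none) = (1 - 1/20)^3 = (19/20)^3 = 6859/8000
P(at least one) = 1 - 6859/8000 = 1141/8000

1141/8000


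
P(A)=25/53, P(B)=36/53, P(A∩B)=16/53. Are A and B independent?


P(A)*P(B) = 25/53*36/53 = 900/2809
P(A∩B) = 16/53 != 900/2809, so not independent

No, A and B are not independent


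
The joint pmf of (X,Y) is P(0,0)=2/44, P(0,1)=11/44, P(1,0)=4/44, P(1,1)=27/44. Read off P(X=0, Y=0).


Read from table: P(X=0, Y=0) = 2/44 = 1/22

1/22


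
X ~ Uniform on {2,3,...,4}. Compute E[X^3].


E[X^3] = (1/3) * sum(x^3 for x=2..4)
= 99/3 = 33

33


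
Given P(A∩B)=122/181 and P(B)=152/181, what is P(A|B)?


P(A|B) = P(A∩B)/P(B) = (122/181)/(152/181) = 122/152 = 61/76

61/76


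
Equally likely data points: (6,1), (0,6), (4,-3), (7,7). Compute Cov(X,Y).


E[X]=17/4, E[Y]=11/4, E[XY]=43/4
Cov(X,Y) = E[XY] - E[X]E[Y] = 43/4 - 17/4*11/4 = -15/16

-15/16


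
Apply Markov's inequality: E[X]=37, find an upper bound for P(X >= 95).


Markov: P(X >= a) <= E[X]/a
P(X >= 95) <= 37/95

37/95


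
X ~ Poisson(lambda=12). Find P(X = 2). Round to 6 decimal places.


P(X=2) = e^(-12) * 12^2 / 2!
≈ 0.000006144212353 * 144 / 2
≈ 0.000442

0.000442


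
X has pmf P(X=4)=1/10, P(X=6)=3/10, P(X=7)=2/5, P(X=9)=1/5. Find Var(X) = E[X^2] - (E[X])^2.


E[X] = 34/5, E[X^2] = 241/5
Var(X) = E[X^2] - (E[X])^2 = 241/5 - (34/5)^2 = 49/25

49/25


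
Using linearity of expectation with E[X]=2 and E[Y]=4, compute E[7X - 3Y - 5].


E[7X - 3Y - 5] = 7*E[X] - 3*E[Y] - 5
= (7)*(2) + (-3)*(4) + (-5)
= 14 - 12 - 5 = -3

-3


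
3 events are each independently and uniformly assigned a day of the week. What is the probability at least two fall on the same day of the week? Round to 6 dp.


P(all different) = prod((7-i)/7 for i=0..2) = 0.612245
P(at least one match) = 1 - 0.612245 = 0.387755

0.387755


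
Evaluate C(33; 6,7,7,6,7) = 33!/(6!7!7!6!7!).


33! = 8683317618811886495518194401280000000
Denominator: 6!=720 * 7!=5040 * 7!=5040 * 6!=720 * 7!=5040
Coefficient = 8683317618811886495518194401280000000 / 66367674777600000 = 130836550292140492800

130836550292140492800


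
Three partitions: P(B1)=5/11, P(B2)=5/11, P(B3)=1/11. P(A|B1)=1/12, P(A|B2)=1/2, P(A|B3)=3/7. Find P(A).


P(A) = P(A|B1)P(B1) + P(A|B2)P(B2) + P(A|B3)P(B3)
= 1/12*5/11 + 1/2*5/11 + 3/7*1/11
= 5/132 + 5/22 + 3/77 = 281/924

281/924


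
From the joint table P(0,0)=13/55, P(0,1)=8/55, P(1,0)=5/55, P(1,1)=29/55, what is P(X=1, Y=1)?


Read from table: P(X=1, Y=1) = 29/55

29/55


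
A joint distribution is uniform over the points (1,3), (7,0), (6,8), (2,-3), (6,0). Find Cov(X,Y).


E[X]=22/5, E[Y]=8/5, E[XY]=9
Cov(X,Y) = E[XY] - E[X]E[Y] = 9 - 22/5*8/5 = 49/25

49/25


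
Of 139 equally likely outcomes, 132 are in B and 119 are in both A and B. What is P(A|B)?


P(A|B) = P(A∩B)/P(B) = (119/139)/(132/139) = 119/132

119/132


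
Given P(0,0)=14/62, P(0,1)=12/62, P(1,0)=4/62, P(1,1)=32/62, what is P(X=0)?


P(X=0) = P(0,0)+P(0,1) = 14/62 + 12/62 = 26/62 = 13/31

13/31


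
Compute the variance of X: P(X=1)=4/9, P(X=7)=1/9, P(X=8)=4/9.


E[X] = 43/9, E[X^2] = 103/3
Var(X) = E[X^2] - (E[X])^2 = 103/3 - (43/9)^2 = 932/81

932/81


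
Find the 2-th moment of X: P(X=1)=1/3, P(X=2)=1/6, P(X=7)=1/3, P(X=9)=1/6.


E[X^2] = sum(x^2 * P(x))
= 1*1/3 + 4*1/6 + 49*1/3 + 81*1/6
= 185/6

185/6


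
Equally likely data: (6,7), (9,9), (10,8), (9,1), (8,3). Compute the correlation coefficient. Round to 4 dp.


Cov(X,Y) = 0.1600, Var(X) = 1.8400, Var(Y) = 9.4400
rho = Cov/(sqrt(VarX)*sqrt(VarY)) = 0.0384

0.0384


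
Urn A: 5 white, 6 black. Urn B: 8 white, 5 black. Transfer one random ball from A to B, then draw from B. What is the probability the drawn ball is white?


P(transfer white) = 5/11; P(transfer black) = 6/11
If white transferred: Urn II has 9 white of 14, so P(white|white moved) = 9/14
If black transferred: Urn II has 8 white of 14, so P(white|black moved) = 4/7
By total probability: P(white) = 5/11*9/14 + 6/11*4/7 = 93/154

93/154


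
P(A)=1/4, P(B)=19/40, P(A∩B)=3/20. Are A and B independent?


P(A)*P(B) = 1/4*19/40 = 19/160
P(A∩B) = 3/20 != 19/160, so not independent

No, A and B are not independent


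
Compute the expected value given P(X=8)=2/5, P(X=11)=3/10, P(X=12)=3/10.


E[X] = sum(x * P(x))
= 8*2/5 + 11*3/10 + 12*3/10
= 101/10

101/10


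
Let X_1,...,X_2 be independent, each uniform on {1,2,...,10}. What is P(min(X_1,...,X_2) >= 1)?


P(min >= 1) = P(all X_i >= 1) = (P(X_1 >= 1))^2
= (10/10)^2 = 1^2 = 1

1


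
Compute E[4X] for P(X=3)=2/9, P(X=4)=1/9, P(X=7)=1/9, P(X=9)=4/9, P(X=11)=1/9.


E[4X] = sum(g(x)*P(x))
= 12*2/9 + 16*1/9 + 28*1/9 + 36*4/9 + 44*1/9
= 256/9

256/9


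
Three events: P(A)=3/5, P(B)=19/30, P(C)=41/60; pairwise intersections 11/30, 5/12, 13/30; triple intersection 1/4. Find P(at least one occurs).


P(A∪B∪C) = P(A)+P(B)+P(C) - P(AB)-P(AC)-P(BC) + P(ABC)
= 3/5+19/30+41/60 - 11/30-5/12-13/30 + 1/4
= 19/20

19/20


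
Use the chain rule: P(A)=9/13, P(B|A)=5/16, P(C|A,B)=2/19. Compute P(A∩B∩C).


P(A∩B∩C) = P(A) * P(B|A) * P(C|A∩B)
= 9/13 * 5/16 * 2/19
= 45/208 * 2/19 = 45/1976

45/1976


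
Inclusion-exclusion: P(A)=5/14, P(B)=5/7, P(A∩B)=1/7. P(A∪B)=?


P(A∪B) = P(A) + P(B) - P(A∩B)
= 5/14 + 5/7 - 1/7 = 13/14

13/14


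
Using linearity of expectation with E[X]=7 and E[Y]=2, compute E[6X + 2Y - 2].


E[6X + 2Y - 2] = 6*E[X] + 2*E[Y] - 2
= (6)*(7) + (2)*(2) + (-2)
= 42 + 4 - 2 = 44

44


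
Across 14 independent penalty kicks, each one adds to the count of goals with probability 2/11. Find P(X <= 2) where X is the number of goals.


P(X<=2) = P(X=0) + P(X=1) + P(X=2)
= 22876792454961/379749833583241 + 71172243193212/379749833583241 + 102804351279084/379749833583241
= 196853386927257/379749833583241

196853386927257/379749833583241


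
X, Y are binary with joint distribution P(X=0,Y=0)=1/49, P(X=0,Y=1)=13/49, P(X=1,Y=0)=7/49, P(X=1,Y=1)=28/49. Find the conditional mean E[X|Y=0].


P(Y=0) = 8/49
E[X|Y=0] = (0*1 + 1*7)/8 = 7/8

7/8


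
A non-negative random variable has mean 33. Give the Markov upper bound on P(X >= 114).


Markov: P(X >= a) <= E[X]/a
P(X >= 114) <= 33/114 = 11/38

11/38


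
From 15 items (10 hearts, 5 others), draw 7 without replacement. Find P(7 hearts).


P(X=7) = C(10,7)*C(5,0) / C(15,7)
= 120*1 / 6435
= 120/6435 = 8/429

8/429


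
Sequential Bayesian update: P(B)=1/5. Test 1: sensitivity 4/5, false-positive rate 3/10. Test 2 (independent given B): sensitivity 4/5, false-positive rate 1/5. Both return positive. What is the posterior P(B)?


After test 1: P(+) = 4/5*1/5 + 3/10*4/5 = 2/5
P(B|+) = (4/25)/(2/5) = 2/5
After test 2 (use post1 as new prior): P(+) = 4/5*2/5 + 1/5*3/5 = 11/25
P(B|+,+) = (8/25)/(11/25) = 8/11

8/11


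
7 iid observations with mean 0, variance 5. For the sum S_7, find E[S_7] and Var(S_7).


E[S_n] = n*mu = 7*0 = 0
Var(S_n) = n*sigma^2 = 7*5 = 35

E[S_7]=0, Var(S_7)=35


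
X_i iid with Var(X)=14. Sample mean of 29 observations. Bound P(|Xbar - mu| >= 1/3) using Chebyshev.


Var(Xbar) = Var(X)/n = 14/29
Chebyshev: P(|Xbar-mu| >= 1/3) <= Var(Xbar)/(1/3)^2 = (14/29)/(1/9) = 126/29
Bound exceeds 1, so trivial bound: 1

1


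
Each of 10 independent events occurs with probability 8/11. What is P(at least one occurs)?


P(at least one) = 1 - P(none)
P(none) = (1 - 8/11)^10 = (3/11)^10 = 59049/25937424601
P(at least one) = 1 - 59049/25937424601 = 25937365552/25937424601

25937365552/25937424601


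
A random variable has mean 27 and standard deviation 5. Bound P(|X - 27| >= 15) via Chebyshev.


k = 15/5 = 3
Chebyshev: P(|X-mu| >= k*sigma) <= 1/k^2 = 1/3^2 = 1/9

1/9


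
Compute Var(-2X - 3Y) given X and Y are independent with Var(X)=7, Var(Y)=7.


Independence => Cov(X,Y)=0
Var(-2X - 3Y) = (-2)^2*Var(X) + (-3)^2*Var(Y)
= 4*7 + 9*7 = 91

91


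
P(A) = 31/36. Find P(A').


P(A') = 1 - P(A) = 1 - 31/36 = 5/36

5/36


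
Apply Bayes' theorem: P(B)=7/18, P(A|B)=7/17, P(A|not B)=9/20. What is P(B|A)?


P(A) = P(A|B)P(B) + P(A|B')P(B') = 7/17*7/18 + 9/20*11/18 = 2663/6120
P(B|A) = P(A|B)P(B)/P(A) = (49/306)/(2663/6120) = 980/2663

980/2663


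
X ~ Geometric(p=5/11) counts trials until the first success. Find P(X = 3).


P(X=3) = (1-p)^2 * p = (6/11)^2 * 5/11
= 36/121 * 5/11 = 180/1331

180/1331


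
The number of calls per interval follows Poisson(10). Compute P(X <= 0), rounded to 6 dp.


P(X<=0) = e^(-10)*10^0/0!
≈ 0.0000453999
≈ 0.000045

0.000045


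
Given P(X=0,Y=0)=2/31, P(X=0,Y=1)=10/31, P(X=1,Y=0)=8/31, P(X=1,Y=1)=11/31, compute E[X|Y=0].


P(Y=0) = 10/31
E[X|Y=0] = (0*2 + 1*8)/10 = 8/10 = 4/5

4/5


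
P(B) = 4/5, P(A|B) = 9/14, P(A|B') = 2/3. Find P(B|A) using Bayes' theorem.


P(A) = P(A|B)P(B) + P(A|B')P(B') = 9/14*4/5 + 2/3*1/5 = 68/105
P(B|A) = P(A|B)P(B)/P(A) = (18/35)/(68/105) = 27/34

27/34


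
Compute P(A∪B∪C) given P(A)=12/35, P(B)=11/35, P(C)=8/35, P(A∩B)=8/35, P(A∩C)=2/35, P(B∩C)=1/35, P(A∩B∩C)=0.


P(A∪B∪C) = P(A)+P(B)+P(C) - P(AB)-P(AC)-P(BC) + P(ABC)
= 12/35+11/35+8/35 - 8/35-2/35-1/35 + 0
= 4/7

4/7


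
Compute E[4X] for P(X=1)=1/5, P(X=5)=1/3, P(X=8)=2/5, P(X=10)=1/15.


E[4X] = sum(g(x)*P(x))
= 4*1/5 + 20*1/3 + 32*2/5 + 40*1/15
= 344/15

344/15


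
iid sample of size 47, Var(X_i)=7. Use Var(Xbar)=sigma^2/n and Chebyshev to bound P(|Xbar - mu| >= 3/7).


Var(Xbar) = Var(X)/n = 7/47
Chebyshev: P(|Xbar-mu| >= 3/7) <= Var(Xbar)/(3/7)^2 = (7/47)/(9/49) = 343/423

343/423


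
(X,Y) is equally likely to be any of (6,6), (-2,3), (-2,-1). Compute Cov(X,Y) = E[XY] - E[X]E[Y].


E[X]=2/3, E[Y]=8/3, E[XY]=32/3
Cov(X,Y) = E[XY] - E[X]E[Y] = 32/3 - 2/3*8/3 = 80/9

80/9


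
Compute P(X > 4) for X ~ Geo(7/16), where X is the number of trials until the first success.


P(X > 4) = P(first 4 trials all fail) = (1-p)^4 = (9/16)^4 = 6561/65536

6561/65536


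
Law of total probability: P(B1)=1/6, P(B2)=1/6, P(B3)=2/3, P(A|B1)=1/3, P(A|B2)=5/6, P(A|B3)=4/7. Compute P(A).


P(A) = P(A|B1)P(B1) + P(A|B2)P(B2) + P(A|B3)P(B3)
= 1/3*1/6 + 5/6*1/6 + 4/7*2/3
= 1/18 + 5/36 + 8/21 = 145/252

145/252
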